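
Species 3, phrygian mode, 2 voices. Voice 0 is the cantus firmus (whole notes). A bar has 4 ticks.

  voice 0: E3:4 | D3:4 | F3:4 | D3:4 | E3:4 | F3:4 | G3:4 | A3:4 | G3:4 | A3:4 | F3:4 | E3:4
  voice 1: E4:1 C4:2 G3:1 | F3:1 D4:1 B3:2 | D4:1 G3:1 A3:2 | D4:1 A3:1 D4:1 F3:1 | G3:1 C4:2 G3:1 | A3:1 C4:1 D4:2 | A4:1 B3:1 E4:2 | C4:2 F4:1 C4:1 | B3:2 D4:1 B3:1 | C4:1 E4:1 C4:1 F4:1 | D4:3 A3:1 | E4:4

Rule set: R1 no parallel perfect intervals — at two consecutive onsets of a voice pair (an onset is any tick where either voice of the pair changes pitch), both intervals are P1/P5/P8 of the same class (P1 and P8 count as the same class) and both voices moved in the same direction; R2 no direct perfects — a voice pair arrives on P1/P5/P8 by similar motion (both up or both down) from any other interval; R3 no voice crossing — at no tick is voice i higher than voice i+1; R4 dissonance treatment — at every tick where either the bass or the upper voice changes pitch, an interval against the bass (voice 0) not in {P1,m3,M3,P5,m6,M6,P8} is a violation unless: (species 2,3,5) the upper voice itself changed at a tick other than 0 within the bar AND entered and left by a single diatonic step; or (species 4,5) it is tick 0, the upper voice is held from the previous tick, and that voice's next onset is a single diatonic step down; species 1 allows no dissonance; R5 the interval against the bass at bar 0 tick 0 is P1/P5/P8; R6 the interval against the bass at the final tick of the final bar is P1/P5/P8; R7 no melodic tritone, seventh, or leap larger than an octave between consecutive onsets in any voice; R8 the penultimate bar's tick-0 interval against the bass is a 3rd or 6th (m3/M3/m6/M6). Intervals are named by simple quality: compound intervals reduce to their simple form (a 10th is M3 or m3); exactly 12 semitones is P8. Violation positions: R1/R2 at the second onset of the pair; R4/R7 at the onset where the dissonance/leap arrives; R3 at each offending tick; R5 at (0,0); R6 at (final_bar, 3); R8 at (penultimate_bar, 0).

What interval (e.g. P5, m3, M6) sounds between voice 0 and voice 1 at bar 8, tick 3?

voice 0=G3 voice 1=B3 -> M3

M3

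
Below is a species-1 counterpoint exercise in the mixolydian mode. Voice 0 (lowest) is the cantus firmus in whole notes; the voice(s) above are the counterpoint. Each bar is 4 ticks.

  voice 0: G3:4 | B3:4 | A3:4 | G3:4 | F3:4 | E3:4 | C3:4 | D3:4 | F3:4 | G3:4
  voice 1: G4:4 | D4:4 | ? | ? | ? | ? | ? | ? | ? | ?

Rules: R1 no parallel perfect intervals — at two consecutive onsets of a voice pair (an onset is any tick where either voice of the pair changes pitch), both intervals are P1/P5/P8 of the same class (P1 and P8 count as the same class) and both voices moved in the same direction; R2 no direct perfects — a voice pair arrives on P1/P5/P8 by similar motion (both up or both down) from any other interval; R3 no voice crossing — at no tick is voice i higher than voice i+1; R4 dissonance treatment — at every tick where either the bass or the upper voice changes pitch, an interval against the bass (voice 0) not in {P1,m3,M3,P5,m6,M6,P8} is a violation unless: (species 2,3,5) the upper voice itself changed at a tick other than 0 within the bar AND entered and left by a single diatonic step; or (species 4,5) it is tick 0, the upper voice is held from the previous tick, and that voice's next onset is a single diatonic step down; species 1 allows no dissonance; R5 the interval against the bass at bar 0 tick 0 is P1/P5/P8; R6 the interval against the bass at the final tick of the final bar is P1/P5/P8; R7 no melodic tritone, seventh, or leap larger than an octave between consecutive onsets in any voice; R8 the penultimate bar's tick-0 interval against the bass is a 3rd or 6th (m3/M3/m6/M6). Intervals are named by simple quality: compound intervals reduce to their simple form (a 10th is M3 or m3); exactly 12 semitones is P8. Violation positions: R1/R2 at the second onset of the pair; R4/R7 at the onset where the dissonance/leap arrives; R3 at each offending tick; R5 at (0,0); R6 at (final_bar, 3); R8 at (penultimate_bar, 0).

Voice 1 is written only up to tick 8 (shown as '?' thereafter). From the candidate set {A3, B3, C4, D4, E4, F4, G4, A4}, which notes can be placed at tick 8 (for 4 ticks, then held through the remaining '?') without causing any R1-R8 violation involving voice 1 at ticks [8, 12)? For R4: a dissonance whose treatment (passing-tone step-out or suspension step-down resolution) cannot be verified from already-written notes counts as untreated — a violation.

{A4, C4, E4, F4}

A3: violates R2
B3: violates R4
C4: legal
D4: violates R4
E4: legal
F4: legal
G4: violates R4
A4: legal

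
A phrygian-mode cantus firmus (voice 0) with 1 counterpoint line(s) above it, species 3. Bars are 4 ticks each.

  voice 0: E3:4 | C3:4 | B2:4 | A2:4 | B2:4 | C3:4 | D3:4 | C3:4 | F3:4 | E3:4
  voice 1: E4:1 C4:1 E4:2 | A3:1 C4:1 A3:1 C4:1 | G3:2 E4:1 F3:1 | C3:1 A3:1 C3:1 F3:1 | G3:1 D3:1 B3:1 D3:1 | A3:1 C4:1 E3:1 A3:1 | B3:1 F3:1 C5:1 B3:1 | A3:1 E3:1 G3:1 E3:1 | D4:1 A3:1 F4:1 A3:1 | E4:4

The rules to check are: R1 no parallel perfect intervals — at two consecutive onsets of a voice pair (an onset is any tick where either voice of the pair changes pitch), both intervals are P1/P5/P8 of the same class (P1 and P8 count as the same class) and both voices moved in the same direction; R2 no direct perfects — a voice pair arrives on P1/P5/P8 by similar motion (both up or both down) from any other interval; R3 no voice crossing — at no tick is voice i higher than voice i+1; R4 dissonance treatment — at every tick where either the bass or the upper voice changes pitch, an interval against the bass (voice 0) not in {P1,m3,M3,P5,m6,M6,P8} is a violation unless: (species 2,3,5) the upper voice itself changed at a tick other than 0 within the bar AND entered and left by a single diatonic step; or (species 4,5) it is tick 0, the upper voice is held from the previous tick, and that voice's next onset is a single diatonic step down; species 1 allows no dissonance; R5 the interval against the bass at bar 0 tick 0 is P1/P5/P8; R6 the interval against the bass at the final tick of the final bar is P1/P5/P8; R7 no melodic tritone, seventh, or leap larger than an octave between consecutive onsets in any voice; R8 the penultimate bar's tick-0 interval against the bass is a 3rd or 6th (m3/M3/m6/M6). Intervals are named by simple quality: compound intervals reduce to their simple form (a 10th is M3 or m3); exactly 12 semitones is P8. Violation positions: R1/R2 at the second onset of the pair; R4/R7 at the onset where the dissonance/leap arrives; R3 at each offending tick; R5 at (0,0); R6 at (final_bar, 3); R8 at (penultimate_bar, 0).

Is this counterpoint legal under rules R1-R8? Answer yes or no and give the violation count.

bar 0: v0=E3 v1=E4 (P8)
bar 1: v0=C3 v1=A3 (M6)
bar 2: v0=B2 v1=G3 (m6)
bar 3: v0=A2 v1=C3 (m3)
bar 4: v0=B2 v1=G3 (m6)
bar 5: v0=C3 v1=A3 (M6)
bar 6: v0=D3 v1=B3 (M6)
bar 7: v0=C3 v1=A3 (M6)
bar 8: v0=F3 v1=D4 (M6)
bar 9: v0=E3 v1=E4 (P8)
  R4 @ bar2.2: B2/E4 P4 untreated
  R4 @ bar2.3: B2/F3 TT untreated
  R7 @ bar2.3: E4->F3 leap 11st
  R7 @ bar6.1: B3->F3 leap 6st
  R4 @ bar6.2: D3/C5 m7 untreated
  R7 @ bar6.2: F3->C5 leap 19st
  R7 @ bar6.3: C5->B3 leap 13st
  R7 @ bar8.0: E3->D4 leap 10st

No (8 violations)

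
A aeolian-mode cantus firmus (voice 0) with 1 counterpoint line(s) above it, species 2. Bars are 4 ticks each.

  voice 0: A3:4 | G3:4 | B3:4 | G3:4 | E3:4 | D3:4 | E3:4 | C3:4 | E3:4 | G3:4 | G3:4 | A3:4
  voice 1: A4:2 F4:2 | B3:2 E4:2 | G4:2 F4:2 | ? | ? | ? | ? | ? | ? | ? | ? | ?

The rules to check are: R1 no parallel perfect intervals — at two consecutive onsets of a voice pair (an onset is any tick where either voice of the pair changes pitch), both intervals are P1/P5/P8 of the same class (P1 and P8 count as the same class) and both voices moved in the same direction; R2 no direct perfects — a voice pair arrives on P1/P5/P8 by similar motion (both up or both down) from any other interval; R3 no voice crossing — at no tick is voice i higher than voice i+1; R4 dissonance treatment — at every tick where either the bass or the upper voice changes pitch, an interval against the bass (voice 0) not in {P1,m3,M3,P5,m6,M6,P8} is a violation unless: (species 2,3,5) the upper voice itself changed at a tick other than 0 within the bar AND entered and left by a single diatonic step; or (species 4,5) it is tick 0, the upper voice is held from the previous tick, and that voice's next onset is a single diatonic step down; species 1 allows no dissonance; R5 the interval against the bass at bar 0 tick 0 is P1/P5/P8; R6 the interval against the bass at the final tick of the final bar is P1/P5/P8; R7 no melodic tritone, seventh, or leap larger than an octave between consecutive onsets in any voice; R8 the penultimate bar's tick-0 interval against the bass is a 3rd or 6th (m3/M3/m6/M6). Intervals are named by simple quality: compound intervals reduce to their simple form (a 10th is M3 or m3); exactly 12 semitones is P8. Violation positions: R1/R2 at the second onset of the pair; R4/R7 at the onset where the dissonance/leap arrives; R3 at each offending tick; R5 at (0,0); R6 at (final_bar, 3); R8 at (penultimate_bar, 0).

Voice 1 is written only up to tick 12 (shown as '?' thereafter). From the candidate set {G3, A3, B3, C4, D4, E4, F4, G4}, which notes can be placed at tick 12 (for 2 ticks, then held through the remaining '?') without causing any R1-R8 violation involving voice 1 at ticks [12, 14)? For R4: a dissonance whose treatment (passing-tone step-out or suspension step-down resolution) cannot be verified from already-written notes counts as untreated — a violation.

{E4, G4}

G3: violates R2,R7
A3: violates R4
B3: violates R7
C4: violates R4
D4: violates R2
E4: legal
F4: violates R4
G4: legal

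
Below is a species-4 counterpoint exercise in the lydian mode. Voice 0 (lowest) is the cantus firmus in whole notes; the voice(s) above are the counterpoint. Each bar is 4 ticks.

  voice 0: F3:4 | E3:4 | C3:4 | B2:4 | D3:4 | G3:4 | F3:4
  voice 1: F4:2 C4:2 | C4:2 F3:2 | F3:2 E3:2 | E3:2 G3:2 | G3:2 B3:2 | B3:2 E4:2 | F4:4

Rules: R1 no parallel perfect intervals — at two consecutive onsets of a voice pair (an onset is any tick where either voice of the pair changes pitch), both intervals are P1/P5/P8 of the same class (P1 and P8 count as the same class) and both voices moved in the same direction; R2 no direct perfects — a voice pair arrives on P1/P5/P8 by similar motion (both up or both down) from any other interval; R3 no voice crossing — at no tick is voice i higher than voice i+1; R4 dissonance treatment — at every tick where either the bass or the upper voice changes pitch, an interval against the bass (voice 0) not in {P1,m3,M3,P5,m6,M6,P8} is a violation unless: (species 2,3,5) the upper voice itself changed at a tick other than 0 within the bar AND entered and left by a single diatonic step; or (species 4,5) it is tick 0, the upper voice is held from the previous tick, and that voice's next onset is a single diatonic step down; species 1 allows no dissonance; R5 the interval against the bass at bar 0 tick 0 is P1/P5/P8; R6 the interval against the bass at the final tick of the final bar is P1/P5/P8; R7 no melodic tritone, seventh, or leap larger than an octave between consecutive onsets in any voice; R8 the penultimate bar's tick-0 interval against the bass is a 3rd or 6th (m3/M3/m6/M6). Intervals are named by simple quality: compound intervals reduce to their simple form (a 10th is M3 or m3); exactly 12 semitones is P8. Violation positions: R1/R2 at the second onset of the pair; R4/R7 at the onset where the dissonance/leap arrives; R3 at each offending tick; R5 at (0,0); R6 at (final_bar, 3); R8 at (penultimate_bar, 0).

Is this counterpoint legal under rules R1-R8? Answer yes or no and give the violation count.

No (3 violations)

bar 0: v0=F3 v1=F4 (P8)
bar 1: v0=E3 v1=C4 (m6)
bar 2: v0=C3 v1=F3 (P4)
bar 3: v0=B2 v1=E3 (P4)
bar 4: v0=D3 v1=G3 (P4)
bar 5: v0=G3 v1=B3 (M3)
bar 6: v0=F3 v1=F4 (P8)
  R4 @ bar1.2: E3/F3 m2 untreated
  R4 @ bar3.0: B2/E3 P4 untreated
  R4 @ bar4.0: D3/G3 P4 untreated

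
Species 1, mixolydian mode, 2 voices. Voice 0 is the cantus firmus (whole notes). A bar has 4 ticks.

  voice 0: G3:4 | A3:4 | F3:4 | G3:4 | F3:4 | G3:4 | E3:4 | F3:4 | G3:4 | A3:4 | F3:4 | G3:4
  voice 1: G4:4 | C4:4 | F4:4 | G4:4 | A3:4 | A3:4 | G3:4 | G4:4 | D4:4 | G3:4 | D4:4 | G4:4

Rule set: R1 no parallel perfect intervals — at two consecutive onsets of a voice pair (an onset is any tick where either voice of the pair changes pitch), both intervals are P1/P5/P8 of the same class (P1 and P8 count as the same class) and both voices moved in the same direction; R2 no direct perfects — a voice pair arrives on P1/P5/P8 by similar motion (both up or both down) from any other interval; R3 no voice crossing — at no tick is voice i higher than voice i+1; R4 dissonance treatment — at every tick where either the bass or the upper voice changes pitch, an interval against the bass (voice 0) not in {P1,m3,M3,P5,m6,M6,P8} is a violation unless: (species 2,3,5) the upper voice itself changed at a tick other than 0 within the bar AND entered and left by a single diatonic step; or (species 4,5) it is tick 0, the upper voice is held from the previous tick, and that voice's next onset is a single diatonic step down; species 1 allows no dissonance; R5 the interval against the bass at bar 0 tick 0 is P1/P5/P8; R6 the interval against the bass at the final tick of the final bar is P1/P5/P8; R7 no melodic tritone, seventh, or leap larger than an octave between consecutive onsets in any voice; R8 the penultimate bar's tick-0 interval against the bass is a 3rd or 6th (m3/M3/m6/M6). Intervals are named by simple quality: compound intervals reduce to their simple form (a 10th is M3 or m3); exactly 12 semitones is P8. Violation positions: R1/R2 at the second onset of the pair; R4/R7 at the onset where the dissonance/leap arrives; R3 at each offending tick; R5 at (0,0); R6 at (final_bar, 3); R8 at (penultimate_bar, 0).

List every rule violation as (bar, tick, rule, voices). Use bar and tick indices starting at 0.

(3, 0, R1, (0, 1))
(4, 0, R7, (1,))
(5, 0, R4, (0, 1))
(7, 0, R4, (0, 1))
(9, 0, R3, (0, 1))
(9, 0, R4, (0, 1))
(9, 1, R3, (0, 1))
(9, 2, R3, (0, 1))
(9, 3, R3, (0, 1))
(11, 0, R2, (0, 1))

bar 0: v0=G3 v1=G4 downbeat P8
bar 1: v0=A3 v1=C4 downbeat m3
bar 2: v0=F3 v1=F4 downbeat P8
bar 3: v0=G3 v1=G4 downbeat P8
bar 4: v0=F3 v1=A3 downbeat M3
bar 5: v0=G3 v1=A3 downbeat M2
bar 6: v0=E3 v1=G3 downbeat m3
bar 7: v0=F3 v1=G4 downbeat M2
bar 8: v0=G3 v1=D4 downbeat P5
bar 9: v0=A3 v1=G3 downbeat M2
bar 10: v0=F3 v1=D4 downbeat M6
bar 11: v0=G3 v1=G4 downbeat P8
  -> R1 @ bar 3 tick 0 v(0, 1): F3/F4 P8 -> G3/G4 P8 similar
  -> R7 @ bar 4 tick 0 v(1,): G4->A3 leap 10st
  -> R4 @ bar 5 tick 0 v(0, 1): G3/A3 M2 untreated
  -> R4 @ bar 7 tick 0 v(0, 1): F3/G4 M2 untreated
  -> R3 @ bar 9 tick 0 v(0, 1): A3 above G3
  -> R4 @ bar 9 tick 0 v(0, 1): A3/G3 M2 untreated
  -> R3 @ bar 9 tick 1 v(0, 1): A3 above G3
  -> R3 @ bar 9 tick 2 v(0, 1): A3 above G3
  -> R3 @ bar 9 tick 3 v(0, 1): A3 above G3
  -> R2 @ bar 11 tick 0 v(0, 1): F3/D4 M6 -> G3/G4 P8 similar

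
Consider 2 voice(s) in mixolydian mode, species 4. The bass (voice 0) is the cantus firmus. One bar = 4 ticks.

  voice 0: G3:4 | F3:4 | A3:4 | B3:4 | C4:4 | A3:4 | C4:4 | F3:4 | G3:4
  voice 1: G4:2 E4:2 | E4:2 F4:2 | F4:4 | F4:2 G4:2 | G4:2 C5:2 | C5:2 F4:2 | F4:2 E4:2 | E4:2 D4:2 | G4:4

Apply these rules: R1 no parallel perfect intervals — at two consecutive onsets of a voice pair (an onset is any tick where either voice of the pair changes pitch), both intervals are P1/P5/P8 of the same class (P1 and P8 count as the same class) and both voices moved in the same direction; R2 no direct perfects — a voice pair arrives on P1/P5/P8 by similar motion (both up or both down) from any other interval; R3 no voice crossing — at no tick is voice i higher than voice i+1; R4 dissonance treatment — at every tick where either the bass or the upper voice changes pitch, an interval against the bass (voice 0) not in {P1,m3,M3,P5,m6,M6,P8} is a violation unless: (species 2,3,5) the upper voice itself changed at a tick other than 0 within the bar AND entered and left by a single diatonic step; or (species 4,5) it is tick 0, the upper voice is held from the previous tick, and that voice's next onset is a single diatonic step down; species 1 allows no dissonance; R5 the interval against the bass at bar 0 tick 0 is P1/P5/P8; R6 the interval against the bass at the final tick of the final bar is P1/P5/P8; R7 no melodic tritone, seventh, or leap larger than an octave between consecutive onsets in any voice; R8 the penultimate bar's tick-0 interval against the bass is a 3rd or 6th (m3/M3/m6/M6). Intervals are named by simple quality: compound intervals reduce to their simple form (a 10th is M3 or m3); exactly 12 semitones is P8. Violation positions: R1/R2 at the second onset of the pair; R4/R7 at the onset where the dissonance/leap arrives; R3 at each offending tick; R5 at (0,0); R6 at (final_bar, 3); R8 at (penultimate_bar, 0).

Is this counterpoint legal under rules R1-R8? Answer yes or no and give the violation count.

bar 0: v0=G3 v1=G4 (P8)
bar 1: v0=F3 v1=E4 (M7)
bar 2: v0=A3 v1=F4 (m6)
bar 3: v0=B3 v1=F4 (TT)
bar 4: v0=C4 v1=G4 (P5)
bar 5: v0=A3 v1=C5 (m3)
bar 6: v0=C4 v1=F4 (P4)
bar 7: v0=F3 v1=E4 (M7)
bar 8: v0=G3 v1=G4 (P8)
  R4 @ bar1.0: F3/E4 M7 untreated
  R4 @ bar3.0: B3/F4 TT untreated
  R8 @ bar7.0: penult M7 not 3rd/6th
  R2 @ bar8.0: F3/D4 M6 -> G3/G4 P8 similar

No (4 violations)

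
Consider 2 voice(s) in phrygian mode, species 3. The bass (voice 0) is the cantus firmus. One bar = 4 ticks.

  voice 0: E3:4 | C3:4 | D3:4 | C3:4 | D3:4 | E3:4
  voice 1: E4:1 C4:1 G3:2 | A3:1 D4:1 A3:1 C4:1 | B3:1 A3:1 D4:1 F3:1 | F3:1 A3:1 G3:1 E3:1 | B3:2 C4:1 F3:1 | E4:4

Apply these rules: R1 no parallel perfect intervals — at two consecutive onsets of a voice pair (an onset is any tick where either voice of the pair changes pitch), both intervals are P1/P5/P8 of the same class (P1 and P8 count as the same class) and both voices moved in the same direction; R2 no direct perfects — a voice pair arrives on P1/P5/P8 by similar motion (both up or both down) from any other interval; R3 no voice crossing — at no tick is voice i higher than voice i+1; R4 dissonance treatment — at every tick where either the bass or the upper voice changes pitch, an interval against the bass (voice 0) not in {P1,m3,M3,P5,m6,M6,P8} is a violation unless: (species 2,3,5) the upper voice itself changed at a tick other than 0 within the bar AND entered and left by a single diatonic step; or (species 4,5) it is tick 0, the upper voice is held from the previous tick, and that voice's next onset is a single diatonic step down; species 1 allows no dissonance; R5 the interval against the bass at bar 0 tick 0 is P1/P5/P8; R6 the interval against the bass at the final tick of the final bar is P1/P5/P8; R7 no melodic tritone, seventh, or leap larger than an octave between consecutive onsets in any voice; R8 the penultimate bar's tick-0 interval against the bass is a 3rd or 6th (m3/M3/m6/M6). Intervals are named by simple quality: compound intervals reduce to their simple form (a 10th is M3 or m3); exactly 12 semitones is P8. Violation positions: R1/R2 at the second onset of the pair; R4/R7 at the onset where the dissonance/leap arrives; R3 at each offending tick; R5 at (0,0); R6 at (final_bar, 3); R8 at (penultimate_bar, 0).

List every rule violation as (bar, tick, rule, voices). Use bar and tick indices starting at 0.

(1, 1, R4, (0, 1))
(3, 0, R4, (0, 1))
(4, 2, R4, (0, 1))
(5, 0, R2, (0, 1))
(5, 0, R7, (1,))

bar 0: v0=E3 v1=E4 downbeat P8
bar 1: v0=C3 v1=A3 downbeat M6
bar 2: v0=D3 v1=B3 downbeat M6
bar 3: v0=C3 v1=F3 downbeat P4
bar 4: v0=D3 v1=B3 downbeat M6
bar 5: v0=E3 v1=E4 downbeat P8
  -> R4 @ bar 1 tick 1 v(0, 1): C3/D4 M2 untreated
  -> R4 @ bar 3 tick 0 v(0, 1): C3/F3 P4 untreated
  -> R4 @ bar 4 tick 2 v(0, 1): D3/C4 m7 untreated
  -> R2 @ bar 5 tick 0 v(0, 1): D3/F3 m3 -> E3/E4 P8 similar
  -> R7 @ bar 5 tick 0 v(1,): F3->E4 leap 11st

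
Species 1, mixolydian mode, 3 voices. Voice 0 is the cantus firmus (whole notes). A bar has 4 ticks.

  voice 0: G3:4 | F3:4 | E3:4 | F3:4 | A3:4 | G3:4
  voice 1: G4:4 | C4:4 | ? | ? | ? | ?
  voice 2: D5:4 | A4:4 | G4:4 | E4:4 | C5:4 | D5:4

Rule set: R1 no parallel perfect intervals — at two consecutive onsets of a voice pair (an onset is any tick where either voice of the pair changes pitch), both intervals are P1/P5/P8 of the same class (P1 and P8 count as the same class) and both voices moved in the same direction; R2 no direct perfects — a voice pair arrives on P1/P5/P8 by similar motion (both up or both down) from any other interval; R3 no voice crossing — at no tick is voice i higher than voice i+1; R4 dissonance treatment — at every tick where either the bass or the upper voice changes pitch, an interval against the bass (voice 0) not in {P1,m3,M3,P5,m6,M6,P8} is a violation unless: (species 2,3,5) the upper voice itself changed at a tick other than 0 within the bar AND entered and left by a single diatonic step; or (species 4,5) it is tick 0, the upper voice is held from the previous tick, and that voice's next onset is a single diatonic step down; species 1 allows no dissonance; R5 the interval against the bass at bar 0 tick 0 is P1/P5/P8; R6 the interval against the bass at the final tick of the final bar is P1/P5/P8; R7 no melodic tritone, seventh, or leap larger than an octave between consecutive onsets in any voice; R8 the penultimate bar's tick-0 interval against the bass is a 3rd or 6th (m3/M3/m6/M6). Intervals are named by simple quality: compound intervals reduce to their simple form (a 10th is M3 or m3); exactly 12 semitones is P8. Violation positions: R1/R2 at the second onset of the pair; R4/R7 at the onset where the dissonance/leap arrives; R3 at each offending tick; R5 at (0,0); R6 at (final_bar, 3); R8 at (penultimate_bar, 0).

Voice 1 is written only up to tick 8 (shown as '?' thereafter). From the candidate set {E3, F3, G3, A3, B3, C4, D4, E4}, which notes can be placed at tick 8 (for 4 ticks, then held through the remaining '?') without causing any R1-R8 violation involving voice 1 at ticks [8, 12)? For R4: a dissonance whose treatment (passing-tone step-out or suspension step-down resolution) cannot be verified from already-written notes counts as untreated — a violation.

{C4, E4}

E3: violates R2
F3: violates R4
G3: violates R2
A3: violates R4
B3: violates R1
C4: legal
D4: violates R4
E4: legal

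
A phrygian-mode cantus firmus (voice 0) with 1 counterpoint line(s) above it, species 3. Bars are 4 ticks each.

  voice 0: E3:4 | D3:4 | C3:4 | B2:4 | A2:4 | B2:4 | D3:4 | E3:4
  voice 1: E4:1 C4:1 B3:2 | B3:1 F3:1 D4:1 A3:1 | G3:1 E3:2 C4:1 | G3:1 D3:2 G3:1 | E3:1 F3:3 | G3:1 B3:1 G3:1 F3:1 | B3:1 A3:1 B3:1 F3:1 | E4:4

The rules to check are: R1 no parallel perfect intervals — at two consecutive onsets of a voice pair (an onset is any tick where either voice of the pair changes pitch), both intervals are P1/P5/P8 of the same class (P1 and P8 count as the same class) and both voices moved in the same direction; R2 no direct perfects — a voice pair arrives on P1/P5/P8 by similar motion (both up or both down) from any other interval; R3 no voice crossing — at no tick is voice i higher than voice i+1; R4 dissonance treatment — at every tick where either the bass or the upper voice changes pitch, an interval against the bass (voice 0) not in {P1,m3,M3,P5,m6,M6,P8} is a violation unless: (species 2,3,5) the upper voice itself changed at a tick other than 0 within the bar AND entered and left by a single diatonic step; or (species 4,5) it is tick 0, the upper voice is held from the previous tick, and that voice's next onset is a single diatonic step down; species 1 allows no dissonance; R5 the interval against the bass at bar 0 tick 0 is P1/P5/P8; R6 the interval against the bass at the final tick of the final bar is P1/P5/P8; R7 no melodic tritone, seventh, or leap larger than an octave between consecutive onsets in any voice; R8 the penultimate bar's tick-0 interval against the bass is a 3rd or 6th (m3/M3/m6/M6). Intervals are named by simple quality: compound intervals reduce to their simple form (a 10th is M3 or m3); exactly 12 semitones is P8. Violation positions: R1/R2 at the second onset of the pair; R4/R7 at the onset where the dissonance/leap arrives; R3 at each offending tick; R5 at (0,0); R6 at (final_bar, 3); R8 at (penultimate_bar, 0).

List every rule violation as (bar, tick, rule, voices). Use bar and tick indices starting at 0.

(1, 1, R7, (1,))
(2, 0, R1, (0, 1))
(4, 0, R2, (0, 1))
(5, 3, R4, (0, 1))
(6, 0, R7, (1,))
(6, 3, R7, (1,))
(7, 0, R2, (0, 1))
(7, 0, R7, (1,))

bar 0: v0=E3 v1=E4 downbeat P8
bar 1: v0=D3 v1=B3 downbeat M6
bar 2: v0=C3 v1=G3 downbeat P5
bar 3: v0=B2 v1=G3 downbeat m6
bar 4: v0=A2 v1=E3 downbeat P5
bar 5: v0=B2 v1=G3 downbeat m6
bar 6: v0=D3 v1=B3 downbeat M6
bar 7: v0=E3 v1=E4 downbeat P8
  -> R7 @ bar 1 tick 1 v(1,): B3->F3 leap 6st
  -> R1 @ bar 2 tick 0 v(0, 1): D3/A3 P5 -> C3/G3 P5 similar
  -> R2 @ bar 4 tick 0 v(0, 1): B2/G3 m6 -> A2/E3 P5 similar
  -> R4 @ bar 5 tick 3 v(0, 1): B2/F3 TT untreated
  -> R7 @ bar 6 tick 0 v(1,): F3->B3 leap 6st
  -> R7 @ bar 6 tick 3 v(1,): B3->F3 leap 6st
  -> R2 @ bar 7 tick 0 v(0, 1): D3/F3 m3 -> E3/E4 P8 similar
  -> R7 @ bar 7 tick 0 v(1,): F3->E4 leap 11st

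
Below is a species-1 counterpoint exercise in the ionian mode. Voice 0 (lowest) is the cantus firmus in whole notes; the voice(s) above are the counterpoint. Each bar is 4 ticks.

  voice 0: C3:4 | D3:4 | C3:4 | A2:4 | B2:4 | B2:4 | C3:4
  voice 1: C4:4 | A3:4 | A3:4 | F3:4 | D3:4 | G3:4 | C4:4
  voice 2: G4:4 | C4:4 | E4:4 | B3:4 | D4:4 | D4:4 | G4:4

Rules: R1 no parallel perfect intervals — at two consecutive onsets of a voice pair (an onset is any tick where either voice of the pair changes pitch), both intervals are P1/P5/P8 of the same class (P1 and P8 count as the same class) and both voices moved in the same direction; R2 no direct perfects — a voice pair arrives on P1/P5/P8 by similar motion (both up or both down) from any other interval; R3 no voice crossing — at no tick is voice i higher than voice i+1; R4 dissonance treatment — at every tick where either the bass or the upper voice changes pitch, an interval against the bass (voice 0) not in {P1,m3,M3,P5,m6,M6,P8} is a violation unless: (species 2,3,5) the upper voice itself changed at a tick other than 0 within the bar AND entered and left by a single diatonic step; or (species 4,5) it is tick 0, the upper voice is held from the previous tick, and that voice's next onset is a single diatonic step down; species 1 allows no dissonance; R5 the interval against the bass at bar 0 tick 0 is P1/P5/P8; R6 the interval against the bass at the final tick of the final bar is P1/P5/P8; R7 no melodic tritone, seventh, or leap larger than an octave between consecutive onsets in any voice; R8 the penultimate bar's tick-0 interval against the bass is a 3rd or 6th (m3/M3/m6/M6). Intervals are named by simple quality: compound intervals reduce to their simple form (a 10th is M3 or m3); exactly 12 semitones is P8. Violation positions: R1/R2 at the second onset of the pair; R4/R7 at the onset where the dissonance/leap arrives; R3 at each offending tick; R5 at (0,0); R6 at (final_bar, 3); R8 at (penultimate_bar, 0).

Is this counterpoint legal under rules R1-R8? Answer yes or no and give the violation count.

No (5 violations)

bar 0: v0=C3 v1=C4 v2=G4 (P5)
bar 1: v0=D3 v1=A3 v2=C4 (m7)
bar 2: v0=C3 v1=A3 v2=E4 (M3)
bar 3: v0=A2 v1=F3 v2=B3 (M2)
bar 4: v0=B2 v1=D3 v2=D4 (m3)
bar 5: v0=B2 v1=G3 v2=D4 (m3)
bar 6: v0=C3 v1=C4 v2=G4 (P5)
  R4 @ bar1.0: D3/C4 m7 untreated
  R4 @ bar3.0: A2/B3 M2 untreated
  R1 @ bar6.0: G3/D4 P5 -> C4/G4 P5 similar
  R2 @ bar6.0: B2/G3 m6 -> C3/C4 P8 similar
  R2 @ bar6.0: B2/D4 m3 -> C3/G4 P5 similar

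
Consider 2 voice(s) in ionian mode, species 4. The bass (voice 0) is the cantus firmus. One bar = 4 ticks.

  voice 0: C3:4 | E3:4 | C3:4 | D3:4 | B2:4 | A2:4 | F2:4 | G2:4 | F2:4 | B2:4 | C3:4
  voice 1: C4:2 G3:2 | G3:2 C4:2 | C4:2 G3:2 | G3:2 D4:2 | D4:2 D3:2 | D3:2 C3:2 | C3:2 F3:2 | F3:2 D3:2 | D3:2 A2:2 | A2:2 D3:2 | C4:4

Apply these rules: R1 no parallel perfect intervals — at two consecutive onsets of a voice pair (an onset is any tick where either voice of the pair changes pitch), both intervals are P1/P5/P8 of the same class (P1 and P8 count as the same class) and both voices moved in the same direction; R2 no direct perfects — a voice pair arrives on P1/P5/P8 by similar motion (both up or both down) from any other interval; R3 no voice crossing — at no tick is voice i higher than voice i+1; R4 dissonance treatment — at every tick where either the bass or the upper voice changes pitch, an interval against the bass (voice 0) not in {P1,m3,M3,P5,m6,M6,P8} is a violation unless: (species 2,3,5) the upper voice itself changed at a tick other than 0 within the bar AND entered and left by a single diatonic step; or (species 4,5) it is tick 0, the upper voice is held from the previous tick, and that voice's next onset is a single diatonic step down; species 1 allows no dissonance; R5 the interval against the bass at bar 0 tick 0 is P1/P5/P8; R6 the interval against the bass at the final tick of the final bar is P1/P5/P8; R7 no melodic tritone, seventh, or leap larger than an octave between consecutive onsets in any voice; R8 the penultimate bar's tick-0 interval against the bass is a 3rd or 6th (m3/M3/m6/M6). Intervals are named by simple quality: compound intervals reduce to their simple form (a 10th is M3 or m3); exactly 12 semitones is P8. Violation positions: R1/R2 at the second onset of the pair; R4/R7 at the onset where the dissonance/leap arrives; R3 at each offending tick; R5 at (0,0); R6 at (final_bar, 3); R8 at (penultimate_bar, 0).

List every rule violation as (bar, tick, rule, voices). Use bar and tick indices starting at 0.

bar 0: v0=C3 v1=C4 downbeat P8
bar 1: v0=E3 v1=G3 downbeat m3
bar 2: v0=C3 v1=C4 downbeat P8
bar 3: v0=D3 v1=G3 downbeat P4
bar 4: v0=B2 v1=D4 downbeat m3
bar 5: v0=A2 v1=D3 downbeat P4
bar 6: v0=F2 v1=C3 downbeat P5
bar 7: v0=G2 v1=F3 downbeat m7
bar 8: v0=F2 v1=D3 downbeat M6
bar 9: v0=B2 v1=A2 downbeat M2
bar 10: v0=C3 v1=C4 downbeat P8
  -> R4 @ bar 3 tick 0 v(0, 1): D3/G3 P4 untreated
  -> R4 @ bar 7 tick 0 v(0, 1): G2/F3 m7 untreated
  -> R3 @ bar 9 tick 0 v(0, 1): B2 above A2
  -> R4 @ bar 9 tick 0 v(0, 1): B2/A2 M2 untreated
  -> R7 @ bar 9 tick 0 v(0,): F2->B2 leap 6st
  -> R8 @ bar 9 tick 0 v(0, 1): penult M2 not 3rd/6th
  -> R3 @ bar 9 tick 1 v(0, 1): B2 above A2
  -> R2 @ bar 10 tick 0 v(0, 1): B2/D3 m3 -> C3/C4 P8 similar
  -> R7 @ bar 10 tick 0 v(1,): D3->C4 leap 10st

(3, 0, R4, (0, 1))
(7, 0, R4, (0, 1))
(9, 0, R3, (0, 1))
(9, 0, R4, (0, 1))
(9, 0, R7, (0,))
(9, 0, R8, (0, 1))
(9, 1, R3, (0, 1))
(10, 0, R2, (0, 1))
(10, 0, R7, (1,))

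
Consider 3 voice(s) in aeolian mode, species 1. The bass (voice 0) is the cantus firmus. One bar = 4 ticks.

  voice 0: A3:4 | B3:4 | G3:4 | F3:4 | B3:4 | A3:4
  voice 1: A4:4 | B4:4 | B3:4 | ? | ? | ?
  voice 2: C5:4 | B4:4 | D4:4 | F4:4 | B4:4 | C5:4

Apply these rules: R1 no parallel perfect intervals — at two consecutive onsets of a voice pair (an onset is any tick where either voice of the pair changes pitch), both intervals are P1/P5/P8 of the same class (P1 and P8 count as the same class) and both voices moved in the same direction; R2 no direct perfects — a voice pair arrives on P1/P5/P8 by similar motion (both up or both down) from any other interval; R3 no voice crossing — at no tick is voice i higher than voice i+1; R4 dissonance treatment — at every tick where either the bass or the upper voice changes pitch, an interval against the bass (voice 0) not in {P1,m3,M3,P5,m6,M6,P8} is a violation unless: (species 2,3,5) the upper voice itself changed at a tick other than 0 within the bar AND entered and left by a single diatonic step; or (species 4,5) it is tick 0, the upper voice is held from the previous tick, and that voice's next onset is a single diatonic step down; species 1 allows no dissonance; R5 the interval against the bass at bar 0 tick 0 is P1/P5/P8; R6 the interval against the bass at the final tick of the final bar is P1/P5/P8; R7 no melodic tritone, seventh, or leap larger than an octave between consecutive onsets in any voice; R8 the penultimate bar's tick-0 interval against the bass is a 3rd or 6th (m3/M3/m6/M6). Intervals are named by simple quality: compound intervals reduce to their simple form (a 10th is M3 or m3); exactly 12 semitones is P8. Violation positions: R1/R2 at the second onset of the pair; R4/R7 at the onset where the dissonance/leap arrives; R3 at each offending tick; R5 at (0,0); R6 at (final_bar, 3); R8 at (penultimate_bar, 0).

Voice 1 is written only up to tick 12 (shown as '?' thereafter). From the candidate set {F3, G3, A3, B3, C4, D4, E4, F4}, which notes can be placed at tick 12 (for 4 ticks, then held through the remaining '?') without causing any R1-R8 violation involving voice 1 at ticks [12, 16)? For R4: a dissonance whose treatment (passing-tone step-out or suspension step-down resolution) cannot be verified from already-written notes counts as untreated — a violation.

{A3, C4, D4}

F3: violates R2,R7
G3: violates R4
A3: legal
B3: violates R4
C4: legal
D4: legal
E4: violates R4
F4: violates R2,R7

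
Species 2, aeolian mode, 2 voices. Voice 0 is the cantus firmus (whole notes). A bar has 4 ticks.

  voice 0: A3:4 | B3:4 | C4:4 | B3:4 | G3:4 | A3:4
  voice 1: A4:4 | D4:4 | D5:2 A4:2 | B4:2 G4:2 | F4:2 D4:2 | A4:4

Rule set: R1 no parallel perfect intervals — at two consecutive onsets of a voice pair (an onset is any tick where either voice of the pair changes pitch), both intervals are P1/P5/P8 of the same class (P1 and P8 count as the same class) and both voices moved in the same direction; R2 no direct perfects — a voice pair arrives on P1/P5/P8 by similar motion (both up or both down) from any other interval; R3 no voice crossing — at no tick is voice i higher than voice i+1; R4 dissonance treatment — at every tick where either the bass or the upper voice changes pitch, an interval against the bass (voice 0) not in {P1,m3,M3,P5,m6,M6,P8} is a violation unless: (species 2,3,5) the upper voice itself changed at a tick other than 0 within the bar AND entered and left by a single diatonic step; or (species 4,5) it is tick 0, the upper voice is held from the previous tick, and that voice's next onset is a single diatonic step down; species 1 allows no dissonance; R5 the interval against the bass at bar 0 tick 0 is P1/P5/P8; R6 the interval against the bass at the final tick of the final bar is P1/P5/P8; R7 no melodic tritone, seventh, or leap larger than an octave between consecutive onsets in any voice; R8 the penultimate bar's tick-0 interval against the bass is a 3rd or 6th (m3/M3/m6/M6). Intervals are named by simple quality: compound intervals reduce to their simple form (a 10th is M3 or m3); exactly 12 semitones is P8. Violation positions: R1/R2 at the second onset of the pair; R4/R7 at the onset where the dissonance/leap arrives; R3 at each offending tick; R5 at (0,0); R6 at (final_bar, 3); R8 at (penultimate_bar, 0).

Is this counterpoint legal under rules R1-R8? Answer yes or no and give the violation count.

bar 0: v0=A3 v1=A4 (P8)
bar 1: v0=B3 v1=D4 (m3)
bar 2: v0=C4 v1=D5 (M2)
bar 3: v0=B3 v1=B4 (P8)
bar 4: v0=G3 v1=F4 (m7)
bar 5: v0=A3 v1=A4 (P8)
  R4 @ bar2.0: C4/D5 M2 untreated
  R4 @ bar4.0: G3/F4 m7 untreated
  R8 @ bar4.0: penult m7 not 3rd/6th
  R2 @ bar5.0: G3/D4 P5 -> A3/A4 P8 similar

No (4 violations)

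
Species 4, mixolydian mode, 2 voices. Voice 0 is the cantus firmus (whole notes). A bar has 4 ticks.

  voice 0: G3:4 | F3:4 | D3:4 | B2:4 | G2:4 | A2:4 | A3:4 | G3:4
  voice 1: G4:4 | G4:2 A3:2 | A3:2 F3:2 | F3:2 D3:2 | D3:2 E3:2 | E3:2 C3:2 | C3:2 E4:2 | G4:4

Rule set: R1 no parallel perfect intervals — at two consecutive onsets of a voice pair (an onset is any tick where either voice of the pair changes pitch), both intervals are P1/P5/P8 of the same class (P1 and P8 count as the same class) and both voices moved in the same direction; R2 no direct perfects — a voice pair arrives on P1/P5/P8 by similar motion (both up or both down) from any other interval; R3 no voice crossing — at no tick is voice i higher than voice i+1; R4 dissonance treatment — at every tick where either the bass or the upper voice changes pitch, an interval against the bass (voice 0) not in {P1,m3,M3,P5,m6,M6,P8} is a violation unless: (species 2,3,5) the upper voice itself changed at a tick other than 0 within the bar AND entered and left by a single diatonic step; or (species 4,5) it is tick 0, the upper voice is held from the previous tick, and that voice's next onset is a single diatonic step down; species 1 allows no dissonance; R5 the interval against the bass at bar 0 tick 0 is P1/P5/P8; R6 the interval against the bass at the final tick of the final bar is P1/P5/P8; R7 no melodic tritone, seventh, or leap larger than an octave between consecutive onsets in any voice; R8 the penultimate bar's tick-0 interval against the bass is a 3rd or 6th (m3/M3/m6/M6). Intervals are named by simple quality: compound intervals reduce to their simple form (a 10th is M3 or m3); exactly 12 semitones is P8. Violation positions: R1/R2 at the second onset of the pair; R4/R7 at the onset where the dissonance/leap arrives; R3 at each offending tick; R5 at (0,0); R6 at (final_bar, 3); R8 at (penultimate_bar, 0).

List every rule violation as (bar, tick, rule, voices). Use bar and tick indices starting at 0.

bar 0: v0=G3 v1=G4 downbeat P8
bar 1: v0=F3 v1=G4 downbeat M2
bar 2: v0=D3 v1=A3 downbeat P5
bar 3: v0=B2 v1=F3 downbeat TT
bar 4: v0=G2 v1=D3 downbeat P5
bar 5: v0=A2 v1=E3 downbeat P5
bar 6: v0=A3 v1=C3 downbeat M6
bar 7: v0=G3 v1=G4 downbeat P8
  -> R4 @ bar 1 tick 0 v(0, 1): F3/G4 M2 untreated
  -> R7 @ bar 1 tick 2 v(1,): G4->A3 leap 10st
  -> R4 @ bar 3 tick 0 v(0, 1): B2/F3 TT untreated
  -> R3 @ bar 6 tick 0 v(0, 1): A3 above C3
  -> R3 @ bar 6 tick 1 v(0, 1): A3 above C3
  -> R7 @ bar 6 tick 2 v(1,): C3->E4 leap 16st

(1, 0, R4, (0, 1))
(1, 2, R7, (1,))
(3, 0, R4, (0, 1))
(6, 0, R3, (0, 1))
(6, 1, R3, (0, 1))
(6, 2, R7, (1,))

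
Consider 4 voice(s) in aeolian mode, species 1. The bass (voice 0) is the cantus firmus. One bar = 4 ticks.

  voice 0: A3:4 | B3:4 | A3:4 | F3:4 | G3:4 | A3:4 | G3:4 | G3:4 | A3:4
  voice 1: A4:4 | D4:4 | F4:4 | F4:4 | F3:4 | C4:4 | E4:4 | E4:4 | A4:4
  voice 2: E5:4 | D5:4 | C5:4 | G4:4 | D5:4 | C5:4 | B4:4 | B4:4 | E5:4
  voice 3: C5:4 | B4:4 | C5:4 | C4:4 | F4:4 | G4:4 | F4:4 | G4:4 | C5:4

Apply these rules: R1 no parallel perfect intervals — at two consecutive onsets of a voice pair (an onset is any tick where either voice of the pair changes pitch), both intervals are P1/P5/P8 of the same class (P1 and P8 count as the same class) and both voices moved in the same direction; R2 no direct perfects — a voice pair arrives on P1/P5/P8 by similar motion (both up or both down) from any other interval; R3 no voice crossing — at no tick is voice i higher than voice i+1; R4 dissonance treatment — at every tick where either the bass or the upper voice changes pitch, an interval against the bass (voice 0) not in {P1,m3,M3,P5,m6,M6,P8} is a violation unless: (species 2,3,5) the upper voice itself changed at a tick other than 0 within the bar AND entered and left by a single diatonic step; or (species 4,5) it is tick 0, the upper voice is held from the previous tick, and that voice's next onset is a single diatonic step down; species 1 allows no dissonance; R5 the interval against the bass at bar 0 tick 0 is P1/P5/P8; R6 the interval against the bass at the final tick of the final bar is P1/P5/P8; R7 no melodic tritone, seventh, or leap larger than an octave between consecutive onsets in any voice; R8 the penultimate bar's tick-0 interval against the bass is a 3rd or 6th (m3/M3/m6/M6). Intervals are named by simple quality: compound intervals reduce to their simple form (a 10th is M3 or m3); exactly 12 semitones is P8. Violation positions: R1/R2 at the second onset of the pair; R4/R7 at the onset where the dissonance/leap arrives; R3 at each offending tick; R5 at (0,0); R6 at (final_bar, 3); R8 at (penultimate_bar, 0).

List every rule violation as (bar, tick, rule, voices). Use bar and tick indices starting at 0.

bar 0: v0=A3 v1=A4 v2=E5 v3=C5 downbeat m3
bar 1: v0=B3 v1=D4 v2=D5 v3=B4 downbeat P8
bar 2: v0=A3 v1=F4 v2=C5 v3=C5 downbeat m3
bar 3: v0=F3 v1=F4 v2=G4 v3=C4 downbeat P5
bar 4: v0=G3 v1=F3 v2=D5 v3=F4 downbeat m7
bar 5: v0=A3 v1=C4 v2=C5 v3=G4 downbeat m7
bar 6: v0=G3 v1=E4 v2=B4 v3=F4 downbeat m7
bar 7: v0=G3 v1=E4 v2=B4 v3=G4 downbeat P8
bar 8: v0=A3 v1=A4 v2=E5 v3=C5 downbeat m3
  -> R3 @ bar 0 tick 0 v(2, 3): E5 above C5
  -> R5 @ bar 0 tick 0 v(0, 3): opens on m3
  -> R3 @ bar 0 tick 1 v(2, 3): E5 above C5
  -> R3 @ bar 0 tick 2 v(2, 3): E5 above C5
  -> R3 @ bar 0 tick 3 v(2, 3): E5 above C5
  -> R2 @ bar 1 tick 0 v(1, 2): A4/E5 P5 -> D4/D5 P8 similar
  -> R3 @ bar 1 tick 0 v(2, 3): D5 above B4
  -> R3 @ bar 1 tick 1 v(2, 3): D5 above B4
  -> R3 @ bar 1 tick 2 v(2, 3): D5 above B4
  -> R3 @ bar 1 tick 3 v(2, 3): D5 above B4
  -> R2 @ bar 2 tick 0 v(1, 3): D4/B4 M6 -> F4/C5 P5 similar
  -> R2 @ bar 3 tick 0 v(0, 3): A3/C5 m3 -> F3/C4 P5 similar
  -> R2 @ bar 3 tick 0 v(2, 3): C5/C5 P1 -> G4/C4 P5 similar
  -> R3 @ bar 3 tick 0 v(2, 3): G4 above C4
  -> R4 @ bar 3 tick 0 v(0, 2): F3/G4 M2 untreated
  -> R3 @ bar 3 tick 1 v(2, 3): G4 above C4
  -> R3 @ bar 3 tick 2 v(2, 3): G4 above C4
  -> R3 @ bar 3 tick 3 v(2, 3): G4 above C4
  -> R2 @ bar 4 tick 0 v(0, 2): F3/G4 M2 -> G3/D5 P5 similar
  -> R3 @ bar 4 tick 0 v(0, 1): G3 above F3
  -> R3 @ bar 4 tick 0 v(2, 3): D5 above F4
  -> R4 @ bar 4 tick 0 v(0, 1): G3/F3 M2 untreated
  -> R4 @ bar 4 tick 0 v(0, 3): G3/F4 m7 untreated
  -> R3 @ bar 4 tick 1 v(0, 1): G3 above F3
  -> R3 @ bar 4 tick 1 v(2, 3): D5 above F4
  -> R3 @ bar 4 tick 2 v(0, 1): G3 above F3
  -> R3 @ bar 4 tick 2 v(2, 3): D5 above F4
  -> R3 @ bar 4 tick 3 v(0, 1): G3 above F3
  -> R3 @ bar 4 tick 3 v(2, 3): D5 above F4
  -> R2 @ bar 5 tick 0 v(1, 3): F3/F4 P8 -> C4/G4 P5 similar
  -> R3 @ bar 5 tick 0 v(2, 3): C5 above G4
  -> R4 @ bar 5 tick 0 v(0, 3): A3/G4 m7 untreated
  -> R3 @ bar 5 tick 1 v(2, 3): C5 above G4
  -> R3 @ bar 5 tick 2 v(2, 3): C5 above G4
  -> R3 @ bar 5 tick 3 v(2, 3): C5 above G4
  -> R3 @ bar 6 tick 0 v(2, 3): B4 above F4
  -> R4 @ bar 6 tick 0 v(0, 3): G3/F4 m7 untreated
  -> R3 @ bar 6 tick 1 v(2, 3): B4 above F4
  -> R3 @ bar 6 tick 2 v(2, 3): B4 above F4
  -> R3 @ bar 6 tick 3 v(2, 3): B4 above F4
  -> R3 @ bar 7 tick 0 v(2, 3): B4 above G4
  -> R8 @ bar 7 tick 0 v(0, 3): penult P8 not 3rd/6th
  -> R3 @ bar 7 tick 1 v(2, 3): B4 above G4
  -> R3 @ bar 7 tick 2 v(2, 3): B4 above G4
  -> R3 @ bar 7 tick 3 v(2, 3): B4 above G4
  -> R1 @ bar 8 tick 0 v(1, 2): E4/B4 P5 -> A4/E5 P5 similar
  -> R2 @ bar 8 tick 0 v(0, 1): G3/E4 M6 -> A3/A4 P8 similar
  -> R2 @ bar 8 tick 0 v(0, 2): G3/B4 M3 -> A3/E5 P5 similar
  -> R3 @ bar 8 tick 0 v(2, 3): E5 above C5
  -> R3 @ bar 8 tick 1 v(2, 3): E5 above C5
  -> R3 @ bar 8 tick 2 v(2, 3): E5 above C5
  -> R3 @ bar 8 tick 3 v(2, 3): E5 above C5
  -> R6 @ bar 8 tick 3 v(0, 3): closes on m3

(0, 0, R3, (2, 3))
(0, 0, R5, (0, 3))
(0, 1, R3, (2, 3))
(0, 2, R3, (2, 3))
(0, 3, R3, (2, 3))
(1, 0, R2, (1, 2))
(1, 0, R3, (2, 3))
(1, 1, R3, (2, 3))
(1, 2, R3, (2, 3))
(1, 3, R3, (2, 3))
(2, 0, R2, (1, 3))
(3, 0, R2, (0, 3))
(3, 0, R2, (2, 3))
(3, 0, R3, (2, 3))
(3, 0, R4, (0, 2))
(3, 1, R3, (2, 3))
(3, 2, R3, (2, 3))
(3, 3, R3, (2, 3))
(4, 0, R2, (0, 2))
(4, 0, R3, (0, 1))
(4, 0, R3, (2, 3))
(4, 0, R4, (0, 1))
(4, 0, R4, (0, 3))
(4, 1, R3, (0, 1))
(4, 1, R3, (2, 3))
(4, 2, R3, (0, 1))
(4, 2, R3, (2, 3))
(4, 3, R3, (0, 1))
(4, 3, R3, (2, 3))
(5, 0, R2, (1, 3))
(5, 0, R3, (2, 3))
(5, 0, R4, (0, 3))
(5, 1, R3, (2, 3))
(5, 2, R3, (2, 3))
(5, 3, R3, (2, 3))
(6, 0, R3, (2, 3))
(6, 0, R4, (0, 3))
(6, 1, R3, (2, 3))
(6, 2, R3, (2, 3))
(6, 3, R3, (2, 3))
(7, 0, R3, (2, 3))
(7, 0, R8, (0, 3))
(7, 1, R3, (2, 3))
(7, 2, R3, (2, 3))
(7, 3, R3, (2, 3))
(8, 0, R1, (1, 2))
(8, 0, R2, (0, 1))
(8, 0, R2, (0, 2))
(8, 0, R3, (2, 3))
(8, 1, R3, (2, 3))
(8, 2, R3, (2, 3))
(8, 3, R3, (2, 3))
(8, 3, R6, (0, 3))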